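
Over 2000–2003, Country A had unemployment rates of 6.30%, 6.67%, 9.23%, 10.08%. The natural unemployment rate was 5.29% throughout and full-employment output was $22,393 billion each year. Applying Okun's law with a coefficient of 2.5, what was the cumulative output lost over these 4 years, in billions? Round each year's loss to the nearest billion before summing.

Year 2000: gap = -2.5 × (6.3 - 5.29) = -2.525%, loss ≈ 22393 × 2.525/100 ≈ 565.
Year 2001: gap = -2.5 × (6.67 - 5.29) = -3.45%, loss ≈ 22393 × 3.45/100 ≈ 773.
Year 2002: gap = -2.5 × (9.23 - 5.29) = -9.85%, loss ≈ 22393 × 9.85/100 ≈ 2206.
Year 2003: gap = -2.5 × (10.08 - 5.29) = -11.975%, loss ≈ 22393 × 11.975/100 ≈ 2682.
Total lost output = 565 + 773 + 2206 + 2682 = 6226 billion.

$6,226 billion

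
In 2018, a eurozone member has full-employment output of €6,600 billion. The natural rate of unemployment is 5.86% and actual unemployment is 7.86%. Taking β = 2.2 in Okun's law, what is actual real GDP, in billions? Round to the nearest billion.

Unemployment gap = 7.86 - 5.86 = 2 points, so the output gap is -2.2 × 2 = -4.4%.
Actual GDP = 6600 × (1 - 4.4/100) = 6600 × 0.956 ≈ 6310 billion.

€6,310 billion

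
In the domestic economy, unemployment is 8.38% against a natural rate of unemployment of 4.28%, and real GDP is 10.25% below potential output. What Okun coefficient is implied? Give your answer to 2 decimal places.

Okun's law: output gap = -β × (u - u*).
-10.25 = -β × (8.38 - 4.28) = -β × 4.1, so β = 10.25/4.1 = 2.50.

β ≈ 2.50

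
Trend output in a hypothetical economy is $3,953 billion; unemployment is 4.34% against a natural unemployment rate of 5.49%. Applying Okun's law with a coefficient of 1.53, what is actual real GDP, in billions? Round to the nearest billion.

$4,023 billion

Unemployment gap = 4.34 - 5.49 = -1.15 points, so the output gap is -1.53 × (-1.15) = 1.7595%.
Actual GDP = 3953 × (1 + 1.7595/100) = 3953 × 1.017595 ≈ 4023 billion.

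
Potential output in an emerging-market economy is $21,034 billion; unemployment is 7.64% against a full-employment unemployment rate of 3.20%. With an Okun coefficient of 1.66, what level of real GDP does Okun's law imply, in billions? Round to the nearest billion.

$19,484 billion

Unemployment gap = 7.64 - 3.2 = 4.44 points, so the output gap is -1.66 × 4.44 = -7.3704%.
Actual GDP = 21034 × (1 - 7.3704/100) = 21034 × 0.926296 ≈ 19484 billion.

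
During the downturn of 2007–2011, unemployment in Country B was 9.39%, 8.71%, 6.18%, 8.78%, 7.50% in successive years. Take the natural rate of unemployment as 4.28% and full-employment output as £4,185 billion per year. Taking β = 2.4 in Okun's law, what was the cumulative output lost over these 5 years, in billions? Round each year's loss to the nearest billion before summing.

Year 2007: gap = -2.4 × (9.39 - 4.28) = -12.264%, loss ≈ 4185 × 12.264/100 ≈ 513.
Year 2008: gap = -2.4 × (8.71 - 4.28) = -10.632%, loss ≈ 4185 × 10.632/100 ≈ 445.
Year 2009: gap = -2.4 × (6.18 - 4.28) = -4.56%, loss ≈ 4185 × 4.56/100 ≈ 191.
Year 2010: gap = -2.4 × (8.78 - 4.28) = -10.8%, loss ≈ 4185 × 10.8/100 ≈ 452.
Year 2011: gap = -2.4 × (7.5 - 4.28) = -7.728%, loss ≈ 4185 × 7.728/100 ≈ 323.
Total lost output = 513 + 445 + 191 + 452 + 323 = 1924 billion.

£1,924 billion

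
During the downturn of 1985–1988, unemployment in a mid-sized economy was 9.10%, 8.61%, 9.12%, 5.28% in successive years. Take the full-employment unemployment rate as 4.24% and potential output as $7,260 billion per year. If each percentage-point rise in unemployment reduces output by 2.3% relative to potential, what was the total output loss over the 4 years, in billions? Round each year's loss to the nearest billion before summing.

Year 1985: gap = -2.3 × (9.1 - 4.24) = -11.178%, loss ≈ 7260 × 11.178/100 ≈ 812.
Year 1986: gap = -2.3 × (8.61 - 4.24) = -10.051%, loss ≈ 7260 × 10.051/100 ≈ 730.
Year 1987: gap = -2.3 × (9.12 - 4.24) = -11.224%, loss ≈ 7260 × 11.224/100 ≈ 815.
Year 1988: gap = -2.3 × (5.28 - 4.24) = -2.392%, loss ≈ 7260 × 2.392/100 ≈ 174.
Total lost output = 812 + 730 + 815 + 174 = 2531 billion.

$2,531 billion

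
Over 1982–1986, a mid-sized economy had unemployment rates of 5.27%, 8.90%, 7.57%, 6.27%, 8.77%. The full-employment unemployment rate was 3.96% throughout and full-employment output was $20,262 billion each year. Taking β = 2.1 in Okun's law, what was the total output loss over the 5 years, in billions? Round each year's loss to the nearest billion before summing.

Year 1982: gap = -2.1 × (5.27 - 3.96) = -2.751%, loss ≈ 20262 × 2.751/100 ≈ 557.
Year 1983: gap = -2.1 × (8.9 - 3.96) = -10.374%, loss ≈ 20262 × 10.374/100 ≈ 2102.
Year 1984: gap = -2.1 × (7.57 - 3.96) = -7.581%, loss ≈ 20262 × 7.581/100 ≈ 1536.
Year 1985: gap = -2.1 × (6.27 - 3.96) = -4.851%, loss ≈ 20262 × 4.851/100 ≈ 983.
Year 1986: gap = -2.1 × (8.77 - 3.96) = -10.101%, loss ≈ 20262 × 10.101/100 ≈ 2047.
Total lost output = 557 + 2102 + 1536 + 983 + 2047 = 7225 billion.

$7,225 billion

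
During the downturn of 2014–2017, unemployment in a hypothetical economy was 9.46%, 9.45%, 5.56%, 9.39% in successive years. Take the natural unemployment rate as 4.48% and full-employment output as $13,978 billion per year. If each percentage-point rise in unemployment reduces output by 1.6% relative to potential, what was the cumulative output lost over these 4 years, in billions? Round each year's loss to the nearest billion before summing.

Year 2014: gap = -1.6 × (9.46 - 4.48) = -7.968%, loss ≈ 13978 × 7.968/100 ≈ 1114.
Year 2015: gap = -1.6 × (9.45 - 4.48) = -7.952%, loss ≈ 13978 × 7.952/100 ≈ 1112.
Year 2016: gap = -1.6 × (5.56 - 4.48) = -1.728%, loss ≈ 13978 × 1.728/100 ≈ 242.
Year 2017: gap = -1.6 × (9.39 - 4.48) = -7.856%, loss ≈ 13978 × 7.856/100 ≈ 1098.
Total lost output = 1114 + 1112 + 242 + 1098 = 3566 billion.

$3,566 billion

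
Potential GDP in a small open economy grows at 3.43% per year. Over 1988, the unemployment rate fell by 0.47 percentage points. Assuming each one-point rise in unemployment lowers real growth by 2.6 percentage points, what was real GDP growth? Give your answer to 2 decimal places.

Growth-rate Okun's law: g_Y = g_Y* - β × Δu.
g_Y = 3.43 - 2.6 × (-0.47) = 3.43 + 1.222 = 4.652%, i.e. 4.65% to 2 d.p.

4.65%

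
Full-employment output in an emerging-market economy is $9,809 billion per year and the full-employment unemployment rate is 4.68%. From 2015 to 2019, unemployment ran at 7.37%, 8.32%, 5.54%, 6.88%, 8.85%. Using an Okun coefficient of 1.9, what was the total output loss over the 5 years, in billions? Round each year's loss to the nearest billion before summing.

$2,526 billion

Year 2015: gap = -1.9 × (7.37 - 4.68) = -5.111%, loss ≈ 9809 × 5.111/100 ≈ 501.
Year 2016: gap = -1.9 × (8.32 - 4.68) = -6.916%, loss ≈ 9809 × 6.916/100 ≈ 678.
Year 2017: gap = -1.9 × (5.54 - 4.68) = -1.634%, loss ≈ 9809 × 1.634/100 ≈ 160.
Year 2018: gap = -1.9 × (6.88 - 4.68) = -4.18%, loss ≈ 9809 × 4.18/100 ≈ 410.
Year 2019: gap = -1.9 × (8.85 - 4.68) = -7.923%, loss ≈ 9809 × 7.923/100 ≈ 777.
Total lost output = 501 + 678 + 160 + 410 + 777 = 2526 billion.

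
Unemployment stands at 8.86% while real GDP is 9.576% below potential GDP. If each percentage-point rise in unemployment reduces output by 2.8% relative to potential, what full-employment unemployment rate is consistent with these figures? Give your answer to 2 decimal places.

5.44%

From Okun's law, u - u* = -(output gap)/β = -(-9.576)/2.8 = 3.42 points.
So u* = 8.86 - 3.42 = 5.44%.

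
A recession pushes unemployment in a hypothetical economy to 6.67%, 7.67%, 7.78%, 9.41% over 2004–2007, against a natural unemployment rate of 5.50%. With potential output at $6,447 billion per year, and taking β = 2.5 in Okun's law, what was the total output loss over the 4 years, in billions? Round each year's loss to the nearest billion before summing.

$1,536 billion

Year 2004: gap = -2.5 × (6.67 - 5.5) = -2.925%, loss ≈ 6447 × 2.925/100 ≈ 189.
Year 2005: gap = -2.5 × (7.67 - 5.5) = -5.425%, loss ≈ 6447 × 5.425/100 ≈ 350.
Year 2006: gap = -2.5 × (7.78 - 5.5) = -5.7%, loss ≈ 6447 × 5.7/100 ≈ 367.
Year 2007: gap = -2.5 × (9.41 - 5.5) = -9.775%, loss ≈ 6447 × 9.775/100 ≈ 630.
Total lost output = 189 + 350 + 367 + 630 = 1536 billion.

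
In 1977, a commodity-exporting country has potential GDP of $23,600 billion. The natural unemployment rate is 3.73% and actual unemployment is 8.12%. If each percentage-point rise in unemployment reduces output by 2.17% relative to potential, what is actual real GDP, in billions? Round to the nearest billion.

$21,352 billion

Unemployment gap = 8.12 - 3.73 = 4.39 points, so the output gap is -2.17 × 4.39 = -9.5263%.
Actual GDP = 23600 × (1 - 9.5263/100) = 23600 × 0.904737 ≈ 21352 billion.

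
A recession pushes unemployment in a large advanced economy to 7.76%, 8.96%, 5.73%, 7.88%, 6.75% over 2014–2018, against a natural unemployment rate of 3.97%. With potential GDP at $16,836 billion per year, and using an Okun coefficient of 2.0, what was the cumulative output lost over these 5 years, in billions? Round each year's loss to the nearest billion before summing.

Year 2014: gap = -2.0 × (7.76 - 3.97) = -7.58%, loss ≈ 16836 × 7.58/100 ≈ 1276.
Year 2015: gap = -2.0 × (8.96 - 3.97) = -9.98%, loss ≈ 16836 × 9.98/100 ≈ 1680.
Year 2016: gap = -2.0 × (5.73 - 3.97) = -3.52%, loss ≈ 16836 × 3.52/100 ≈ 593.
Year 2017: gap = -2.0 × (7.88 - 3.97) = -7.82%, loss ≈ 16836 × 7.82/100 ≈ 1317.
Year 2018: gap = -2.0 × (6.75 - 3.97) = -5.56%, loss ≈ 16836 × 5.56/100 ≈ 936.
Total lost output = 1276 + 1680 + 593 + 1317 + 936 = 5802 billion.

$5,802 billion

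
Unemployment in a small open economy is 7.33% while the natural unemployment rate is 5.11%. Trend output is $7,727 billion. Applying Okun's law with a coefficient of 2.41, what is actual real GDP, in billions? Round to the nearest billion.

Unemployment gap = 7.33 - 5.11 = 2.22 points, so the output gap is -2.41 × 2.22 = -5.3502%.
Actual GDP = 7727 × (1 - 5.3502/100) = 7727 × 0.946498 ≈ 7314 billion.

$7,314 billion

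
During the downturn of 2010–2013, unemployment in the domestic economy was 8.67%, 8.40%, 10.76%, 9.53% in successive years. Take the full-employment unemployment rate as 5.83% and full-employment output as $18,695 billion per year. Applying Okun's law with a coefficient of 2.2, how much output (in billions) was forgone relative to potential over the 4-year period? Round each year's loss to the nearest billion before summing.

Year 2010: gap = -2.2 × (8.67 - 5.83) = -6.248%, loss ≈ 18695 × 6.248/100 ≈ 1168.
Year 2011: gap = -2.2 × (8.4 - 5.83) = -5.654%, loss ≈ 18695 × 5.654/100 ≈ 1057.
Year 2012: gap = -2.2 × (10.76 - 5.83) = -10.846%, loss ≈ 18695 × 10.846/100 ≈ 2028.
Year 2013: gap = -2.2 × (9.53 - 5.83) = -8.14%, loss ≈ 18695 × 8.14/100 ≈ 1522.
Total lost output = 1168 + 1057 + 2028 + 1522 = 5775 billion.

$5,775 billion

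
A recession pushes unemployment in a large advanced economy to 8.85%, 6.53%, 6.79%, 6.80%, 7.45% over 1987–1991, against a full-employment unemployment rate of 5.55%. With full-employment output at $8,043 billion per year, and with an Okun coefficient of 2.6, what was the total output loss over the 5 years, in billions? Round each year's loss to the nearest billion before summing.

$1,812 billion

Year 1987: gap = -2.6 × (8.85 - 5.55) = -8.58%, loss ≈ 8043 × 8.58/100 ≈ 690.
Year 1988: gap = -2.6 × (6.53 - 5.55) = -2.548%, loss ≈ 8043 × 2.548/100 ≈ 205.
Year 1989: gap = -2.6 × (6.79 - 5.55) = -3.224%, loss ≈ 8043 × 3.224/100 ≈ 259.
Year 1990: gap = -2.6 × (6.8 - 5.55) = -3.25%, loss ≈ 8043 × 3.25/100 ≈ 261.
Year 1991: gap = -2.6 × (7.45 - 5.55) = -4.94%, loss ≈ 8043 × 4.94/100 ≈ 397.
Total lost output = 690 + 205 + 259 + 261 + 397 = 1812 billion.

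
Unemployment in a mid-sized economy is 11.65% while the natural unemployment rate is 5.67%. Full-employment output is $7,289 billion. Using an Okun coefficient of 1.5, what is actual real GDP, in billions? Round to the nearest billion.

Unemployment gap = 11.65 - 5.67 = 5.98 points, so the output gap is -1.5 × 5.98 = -8.97%.
Actual GDP = 7289 × (1 - 8.97/100) = 7289 × 0.9103 ≈ 6635 billion.

$6,635 billion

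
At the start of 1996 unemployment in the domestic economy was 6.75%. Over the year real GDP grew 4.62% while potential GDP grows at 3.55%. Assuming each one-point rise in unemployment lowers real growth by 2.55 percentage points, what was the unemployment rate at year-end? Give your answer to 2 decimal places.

Growth-rate Okun's law: g_Y = g_Y* - β × Δu, so Δu = (g_Y* - g_Y)/β.
Δu = (3.55 - 4.62)/2.55 = -1.07/2.55 = -0.42 percentage points.
Year-end unemployment = 6.75 - 0.42 = 6.33%.

6.33%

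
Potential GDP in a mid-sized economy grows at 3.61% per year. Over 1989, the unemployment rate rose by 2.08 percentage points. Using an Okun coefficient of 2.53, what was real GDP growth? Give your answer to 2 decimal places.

-1.65%

Growth-rate Okun's law: g_Y = g_Y* - β × Δu.
g_Y = 3.61 - 2.53 × (2.08) = 3.61 - 5.2624 = -1.6524%, i.e. -1.65% to 2 d.p.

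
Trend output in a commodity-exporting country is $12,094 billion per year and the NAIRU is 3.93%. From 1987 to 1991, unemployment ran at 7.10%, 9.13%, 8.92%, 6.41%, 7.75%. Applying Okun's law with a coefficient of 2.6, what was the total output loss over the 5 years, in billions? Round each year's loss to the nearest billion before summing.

$6,182 billion

Year 1987: gap = -2.6 × (7.1 - 3.93) = -8.242%, loss ≈ 12094 × 8.242/100 ≈ 997.
Year 1988: gap = -2.6 × (9.13 - 3.93) = -13.52%, loss ≈ 12094 × 13.52/100 ≈ 1635.
Year 1989: gap = -2.6 × (8.92 - 3.93) = -12.974%, loss ≈ 12094 × 12.974/100 ≈ 1569.
Year 1990: gap = -2.6 × (6.41 - 3.93) = -6.448%, loss ≈ 12094 × 6.448/100 ≈ 780.
Year 1991: gap = -2.6 × (7.75 - 3.93) = -9.932%, loss ≈ 12094 × 9.932/100 ≈ 1201.
Total lost output = 997 + 1635 + 1569 + 780 + 1201 = 6182 billion.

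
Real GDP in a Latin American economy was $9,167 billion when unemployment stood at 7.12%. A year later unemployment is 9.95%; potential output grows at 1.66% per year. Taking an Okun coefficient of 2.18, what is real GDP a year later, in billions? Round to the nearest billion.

Δu = 9.95 - 7.12 = 2.83 points.
Okun's law (growth form): g_Y = g_Y* - β × Δu = 1.66 - 2.18 × (2.83) = 1.66 - 6.1694 = -4.5094%.
Real GDP in the next year = 9167 × (1 - 4.5094/100) = 9167 × 0.954906 ≈ 8754 billion.

$8,754 billion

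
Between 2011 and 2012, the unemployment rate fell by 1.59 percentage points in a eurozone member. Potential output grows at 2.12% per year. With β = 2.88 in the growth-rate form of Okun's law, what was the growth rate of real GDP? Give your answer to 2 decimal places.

Growth-rate Okun's law: g_Y = g_Y* - β × Δu.
g_Y = 2.12 - 2.88 × (-1.59) = 2.12 + 4.5792 = 6.6992%, i.e. 6.70% to 2 d.p.

6.70%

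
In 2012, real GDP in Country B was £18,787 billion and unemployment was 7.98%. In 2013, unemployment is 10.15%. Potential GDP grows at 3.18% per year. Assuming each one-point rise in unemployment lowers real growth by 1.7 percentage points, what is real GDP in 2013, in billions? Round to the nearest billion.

£18,691 billion

Δu = 10.15 - 7.98 = 2.17 points.
Okun's law (growth form): g_Y = g_Y* - β × Δu = 3.18 - 1.7 × (2.17) = 3.18 - 3.689 = -0.509%.
Real GDP in the next year = 18787 × (1 - 0.509/100) = 18787 × 0.99491 ≈ 18691 billion.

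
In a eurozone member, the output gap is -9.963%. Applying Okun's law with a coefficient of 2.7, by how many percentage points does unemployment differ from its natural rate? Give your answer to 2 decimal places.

3.69 percentage points

Okun's law: output gap = -β × (u - u*), so u - u* = -(output gap)/β.
u - u* = -(-9.963)/2.7 = 3.69 percentage points.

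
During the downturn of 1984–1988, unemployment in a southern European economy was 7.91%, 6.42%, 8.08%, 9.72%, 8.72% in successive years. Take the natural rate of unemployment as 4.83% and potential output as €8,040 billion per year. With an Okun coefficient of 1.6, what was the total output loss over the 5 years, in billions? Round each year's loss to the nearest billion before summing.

Year 1984: gap = -1.6 × (7.91 - 4.83) = -4.928%, loss ≈ 8040 × 4.928/100 ≈ 396.
Year 1985: gap = -1.6 × (6.42 - 4.83) = -2.544%, loss ≈ 8040 × 2.544/100 ≈ 205.
Year 1986: gap = -1.6 × (8.08 - 4.83) = -5.2%, loss ≈ 8040 × 5.2/100 ≈ 418.
Year 1987: gap = -1.6 × (9.72 - 4.83) = -7.824%, loss ≈ 8040 × 7.824/100 ≈ 629.
Year 1988: gap = -1.6 × (8.72 - 4.83) = -6.224%, loss ≈ 8040 × 6.224/100 ≈ 500.
Total lost output = 396 + 205 + 418 + 629 + 500 = 2148 billion.

€2,148 billion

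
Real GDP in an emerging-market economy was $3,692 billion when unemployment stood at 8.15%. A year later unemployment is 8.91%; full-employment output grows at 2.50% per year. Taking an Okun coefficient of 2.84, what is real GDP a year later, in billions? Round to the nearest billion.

Δu = 8.91 - 8.15 = 0.76 points.
Okun's law (growth form): g_Y = g_Y* - β × Δu = 2.50 - 2.84 × (0.76) = 2.5 - 2.1584 = 0.3416%.
Real GDP in the next year = 3692 × (1 + 0.3416/100) = 3692 × 1.003416 ≈ 3705 billion.

$3,705 billion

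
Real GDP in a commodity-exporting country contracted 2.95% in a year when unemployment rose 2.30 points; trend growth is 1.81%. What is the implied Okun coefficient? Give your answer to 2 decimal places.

β ≈ 2.07

Growth form: g_Y = g_Y* - β × Δu, so β = (g_Y* - g_Y)/Δu.
β = (1.81 + 2.95)/2.30 = 4.76/2.30 = 2.07.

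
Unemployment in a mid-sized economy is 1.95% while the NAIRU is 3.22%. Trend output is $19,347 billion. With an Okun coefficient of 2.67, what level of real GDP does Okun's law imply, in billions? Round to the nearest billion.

$20,003 billion

Unemployment gap = 1.95 - 3.22 = -1.27 points, so the output gap is -2.67 × (-1.27) = 3.3909%.
Actual GDP = 19347 × (1 + 3.3909/100) = 19347 × 1.033909 ≈ 20003 billion.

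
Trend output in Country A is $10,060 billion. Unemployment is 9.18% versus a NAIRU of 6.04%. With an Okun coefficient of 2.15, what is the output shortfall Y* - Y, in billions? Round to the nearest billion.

$679 billion

Output gap = -2.15 × (9.18 - 6.04) = -2.15 × 3.14 = -6.751%.
Actual GDP ≈ 10060 × 0.93249 ≈ 9381 billion, so the shortfall is 10060 - 9381 = 679 billion.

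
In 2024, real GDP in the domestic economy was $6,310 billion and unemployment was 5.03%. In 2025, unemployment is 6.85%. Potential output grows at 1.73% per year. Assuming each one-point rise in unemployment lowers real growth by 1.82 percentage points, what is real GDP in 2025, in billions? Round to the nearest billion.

Δu = 6.85 - 5.03 = 1.82 points.
Okun's law (growth form): g_Y = g_Y* - β × Δu = 1.73 - 1.82 × (1.82) = 1.73 - 3.3124 = -1.5824%.
Real GDP in the next year = 6310 × (1 - 1.5824/100) = 6310 × 0.984176 ≈ 6210 billion.

$6,210 billion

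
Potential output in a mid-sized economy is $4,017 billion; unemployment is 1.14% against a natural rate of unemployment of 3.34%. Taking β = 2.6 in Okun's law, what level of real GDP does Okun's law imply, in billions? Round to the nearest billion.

$4,247 billion

Unemployment gap = 1.14 - 3.34 = -2.2 points, so the output gap is -2.6 × (-2.2) = 5.72%.
Actual GDP = 4017 × (1 + 5.72/100) = 4017 × 1.0572 ≈ 4247 billion.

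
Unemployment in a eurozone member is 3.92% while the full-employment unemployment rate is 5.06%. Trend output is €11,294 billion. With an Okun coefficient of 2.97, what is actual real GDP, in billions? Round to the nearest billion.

€11,676 billion

Unemployment gap = 3.92 - 5.06 = -1.14 points, so the output gap is -2.97 × (-1.14) = 3.3858%.
Actual GDP = 11294 × (1 + 3.3858/100) = 11294 × 1.033858 ≈ 11676 billion.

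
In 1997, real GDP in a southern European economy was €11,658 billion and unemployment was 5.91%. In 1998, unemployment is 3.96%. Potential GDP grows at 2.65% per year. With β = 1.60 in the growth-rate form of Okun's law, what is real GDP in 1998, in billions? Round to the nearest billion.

€12,331 billion

Δu = 3.96 - 5.91 = -1.95 points.
Okun's law (growth form): g_Y = g_Y* - β × Δu = 2.65 - 1.60 × (-1.95) = 2.65 + 3.12 = 5.77%.
Real GDP in the next year = 11658 × (1 + 5.77/100) = 11658 × 1.0577 ≈ 12331 billion.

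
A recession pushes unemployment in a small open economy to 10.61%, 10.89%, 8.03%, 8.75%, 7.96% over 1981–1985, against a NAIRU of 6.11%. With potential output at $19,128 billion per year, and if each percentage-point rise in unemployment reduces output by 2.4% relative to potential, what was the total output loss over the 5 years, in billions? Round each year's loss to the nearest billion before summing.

Year 1981: gap = -2.4 × (10.61 - 6.11) = -10.8%, loss ≈ 19128 × 10.8/100 ≈ 2066.
Year 1982: gap = -2.4 × (10.89 - 6.11) = -11.472%, loss ≈ 19128 × 11.472/100 ≈ 2194.
Year 1983: gap = -2.4 × (8.03 - 6.11) = -4.608%, loss ≈ 19128 × 4.608/100 ≈ 881.
Year 1984: gap = -2.4 × (8.75 - 6.11) = -6.336%, loss ≈ 19128 × 6.336/100 ≈ 1212.
Year 1985: gap = -2.4 × (7.96 - 6.11) = -4.44%, loss ≈ 19128 × 4.44/100 ≈ 849.
Total lost output = 2066 + 2194 + 881 + 1212 + 849 = 7202 billion.

$7,202 billion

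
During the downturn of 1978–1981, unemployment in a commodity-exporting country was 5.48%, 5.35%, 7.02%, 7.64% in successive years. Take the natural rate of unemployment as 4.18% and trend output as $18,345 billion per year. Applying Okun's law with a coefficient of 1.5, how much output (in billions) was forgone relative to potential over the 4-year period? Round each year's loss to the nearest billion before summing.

Year 1978: gap = -1.5 × (5.48 - 4.18) = -1.95%, loss ≈ 18345 × 1.95/100 ≈ 358.
Year 1979: gap = -1.5 × (5.35 - 4.18) = -1.755%, loss ≈ 18345 × 1.755/100 ≈ 322.
Year 1980: gap = -1.5 × (7.02 - 4.18) = -4.26%, loss ≈ 18345 × 4.26/100 ≈ 781.
Year 1981: gap = -1.5 × (7.64 - 4.18) = -5.19%, loss ≈ 18345 × 5.19/100 ≈ 952.
Total lost output = 358 + 322 + 781 + 952 = 2413 billion.

$2,413 billion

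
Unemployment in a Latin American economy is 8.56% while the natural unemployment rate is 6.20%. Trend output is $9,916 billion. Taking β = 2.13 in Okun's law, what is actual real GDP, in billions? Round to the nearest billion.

$9,418 billion

Unemployment gap = 8.56 - 6.2 = 2.36 points, so the output gap is -2.13 × 2.36 = -5.0268%.
Actual GDP = 9916 × (1 - 5.0268/100) = 9916 × 0.949732 ≈ 9418 billion.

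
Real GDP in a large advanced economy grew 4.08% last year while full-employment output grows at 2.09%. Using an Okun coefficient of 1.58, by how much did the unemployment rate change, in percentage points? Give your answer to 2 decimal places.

Growth-rate Okun's law: g_Y = g_Y* - β × Δu, so Δu = (g_Y* - g_Y)/β.
Δu = (2.09 - 4.08)/1.58 = -1.99/1.58 = -1.26 percentage points.

-1.26 percentage points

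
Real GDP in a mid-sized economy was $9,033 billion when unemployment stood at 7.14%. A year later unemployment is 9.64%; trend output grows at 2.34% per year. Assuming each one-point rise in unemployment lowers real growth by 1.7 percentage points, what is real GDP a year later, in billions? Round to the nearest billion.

$8,860 billion

Δu = 9.64 - 7.14 = 2.5 points.
Okun's law (growth form): g_Y = g_Y* - β × Δu = 2.34 - 1.7 × (2.50) = 2.34 - 4.25 = -1.91%.
Real GDP in the next year = 9033 × (1 - 1.91/100) = 9033 × 0.9809 ≈ 8860 billion.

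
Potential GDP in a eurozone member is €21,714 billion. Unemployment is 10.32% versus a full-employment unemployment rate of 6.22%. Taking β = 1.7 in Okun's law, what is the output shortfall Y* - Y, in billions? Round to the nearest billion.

€1,513 billion

Output gap = -1.7 × (10.32 - 6.22) = -1.7 × 4.1 = -6.97%.
Actual GDP ≈ 21714 × 0.9303 ≈ 20201 billion, so the shortfall is 21714 - 20201 = 1513 billion.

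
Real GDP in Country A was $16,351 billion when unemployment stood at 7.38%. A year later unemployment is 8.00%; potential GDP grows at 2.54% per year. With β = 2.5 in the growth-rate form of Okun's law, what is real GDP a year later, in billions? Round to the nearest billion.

Δu = 8 - 7.38 = 0.62 points.
Okun's law (growth form): g_Y = g_Y* - β × Δu = 2.54 - 2.5 × (0.62) = 2.54 - 1.55 = 0.99%.
Real GDP in the next year = 16351 × (1 + 0.99/100) = 16351 × 1.0099 ≈ 16513 billion.

$16,513 billion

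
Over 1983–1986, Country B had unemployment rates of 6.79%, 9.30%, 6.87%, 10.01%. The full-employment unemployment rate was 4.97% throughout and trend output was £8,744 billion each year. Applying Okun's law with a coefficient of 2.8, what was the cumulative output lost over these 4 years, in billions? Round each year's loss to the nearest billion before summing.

Year 1983: gap = -2.8 × (6.79 - 4.97) = -5.096%, loss ≈ 8744 × 5.096/100 ≈ 446.
Year 1984: gap = -2.8 × (9.3 - 4.97) = -12.124%, loss ≈ 8744 × 12.124/100 ≈ 1060.
Year 1985: gap = -2.8 × (6.87 - 4.97) = -5.32%, loss ≈ 8744 × 5.32/100 ≈ 465.
Year 1986: gap = -2.8 × (10.01 - 4.97) = -14.112%, loss ≈ 8744 × 14.112/100 ≈ 1234.
Total lost output = 446 + 1060 + 465 + 1234 = 3205 billion.

£3,205 billion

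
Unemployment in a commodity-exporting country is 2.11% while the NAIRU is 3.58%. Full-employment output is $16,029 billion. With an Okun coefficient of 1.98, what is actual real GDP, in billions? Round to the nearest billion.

Unemployment gap = 2.11 - 3.58 = -1.47 points, so the output gap is -1.98 × (-1.47) = 2.9106%.
Actual GDP = 16029 × (1 + 2.9106/100) = 16029 × 1.029106 ≈ 16496 billion.

$16,496 billion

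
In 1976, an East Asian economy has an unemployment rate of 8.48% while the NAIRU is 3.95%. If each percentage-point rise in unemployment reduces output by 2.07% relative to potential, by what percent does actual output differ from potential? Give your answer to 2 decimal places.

-9.38%

The unemployment gap is 8.48 - 3.95 = 4.53 percentage points.
Okun's law gives an output gap of -2.07 × 4.53 = -9.3771%, i.e. 9.38% below potential.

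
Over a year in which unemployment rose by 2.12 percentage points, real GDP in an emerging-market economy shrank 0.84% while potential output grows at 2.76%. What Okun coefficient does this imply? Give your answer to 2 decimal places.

β ≈ 1.70

Growth form: g_Y = g_Y* - β × Δu, so β = (g_Y* - g_Y)/Δu.
β = (2.76 + 0.84)/2.12 = 3.6/2.12 = 1.70.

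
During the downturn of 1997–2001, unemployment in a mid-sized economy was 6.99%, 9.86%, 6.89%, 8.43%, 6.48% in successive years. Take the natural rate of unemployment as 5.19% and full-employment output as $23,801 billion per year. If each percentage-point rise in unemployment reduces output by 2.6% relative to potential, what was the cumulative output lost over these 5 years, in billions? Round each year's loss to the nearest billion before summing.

$7,859 billion

Year 1997: gap = -2.6 × (6.99 - 5.19) = -4.68%, loss ≈ 23801 × 4.68/100 ≈ 1114.
Year 1998: gap = -2.6 × (9.86 - 5.19) = -12.142%, loss ≈ 23801 × 12.142/100 ≈ 2890.
Year 1999: gap = -2.6 × (6.89 - 5.19) = -4.42%, loss ≈ 23801 × 4.42/100 ≈ 1052.
Year 2000: gap = -2.6 × (8.43 - 5.19) = -8.424%, loss ≈ 23801 × 8.424/100 ≈ 2005.
Year 2001: gap = -2.6 × (6.48 - 5.19) = -3.354%, loss ≈ 23801 × 3.354/100 ≈ 798.
Total lost output = 1114 + 2890 + 1052 + 2005 + 798 = 7859 billion.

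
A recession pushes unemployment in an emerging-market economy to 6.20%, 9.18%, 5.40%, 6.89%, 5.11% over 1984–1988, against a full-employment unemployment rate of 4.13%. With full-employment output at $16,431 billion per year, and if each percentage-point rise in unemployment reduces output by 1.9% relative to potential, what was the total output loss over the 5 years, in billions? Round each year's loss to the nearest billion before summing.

$3,787 billion

Year 1984: gap = -1.9 × (6.2 - 4.13) = -3.933%, loss ≈ 16431 × 3.933/100 ≈ 646.
Year 1985: gap = -1.9 × (9.18 - 4.13) = -9.595%, loss ≈ 16431 × 9.595/100 ≈ 1577.
Year 1986: gap = -1.9 × (5.4 - 4.13) = -2.413%, loss ≈ 16431 × 2.413/100 ≈ 396.
Year 1987: gap = -1.9 × (6.89 - 4.13) = -5.244%, loss ≈ 16431 × 5.244/100 ≈ 862.
Year 1988: gap = -1.9 × (5.11 - 4.13) = -1.862%, loss ≈ 16431 × 1.862/100 ≈ 306.
Total lost output = 646 + 1577 + 396 + 862 + 306 = 3787 billion.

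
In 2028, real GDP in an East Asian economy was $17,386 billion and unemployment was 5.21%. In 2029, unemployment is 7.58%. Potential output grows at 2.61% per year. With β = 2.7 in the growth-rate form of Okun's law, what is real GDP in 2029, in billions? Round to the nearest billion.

$16,727 billion

Δu = 7.58 - 5.21 = 2.37 points.
Okun's law (growth form): g_Y = g_Y* - β × Δu = 2.61 - 2.7 × (2.37) = 2.61 - 6.399 = -3.789%.
Real GDP in the next year = 17386 × (1 - 3.789/100) = 17386 × 0.96211 ≈ 16727 billion.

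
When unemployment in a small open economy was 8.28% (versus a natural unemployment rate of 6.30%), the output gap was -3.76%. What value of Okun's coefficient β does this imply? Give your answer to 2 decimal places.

β ≈ 1.90

Okun's law: output gap = -β × (u - u*).
-3.76 = -β × (8.28 - 6.3) = -β × 1.98, so β = 3.76/1.98 = 1.90.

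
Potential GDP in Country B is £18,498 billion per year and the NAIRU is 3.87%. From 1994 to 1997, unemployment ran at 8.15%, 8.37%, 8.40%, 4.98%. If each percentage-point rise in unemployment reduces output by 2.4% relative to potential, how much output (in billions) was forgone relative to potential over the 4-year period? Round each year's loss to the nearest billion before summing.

Year 1994: gap = -2.4 × (8.15 - 3.87) = -10.272%, loss ≈ 18498 × 10.272/100 ≈ 1900.
Year 1995: gap = -2.4 × (8.37 - 3.87) = -10.8%, loss ≈ 18498 × 10.8/100 ≈ 1998.
Year 1996: gap = -2.4 × (8.4 - 3.87) = -10.872%, loss ≈ 18498 × 10.872/100 ≈ 2011.
Year 1997: gap = -2.4 × (4.98 - 3.87) = -2.664%, loss ≈ 18498 × 2.664/100 ≈ 493.
Total lost output = 1900 + 1998 + 2011 + 493 = 6402 billion.

£6,402 billion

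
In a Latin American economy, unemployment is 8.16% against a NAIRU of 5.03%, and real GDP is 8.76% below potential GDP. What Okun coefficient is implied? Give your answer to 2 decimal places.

Okun's law: output gap = -β × (u - u*).
-8.76 = -β × (8.16 - 5.03) = -β × 3.13, so β = 8.76/3.13 = 2.80.

β ≈ 2.80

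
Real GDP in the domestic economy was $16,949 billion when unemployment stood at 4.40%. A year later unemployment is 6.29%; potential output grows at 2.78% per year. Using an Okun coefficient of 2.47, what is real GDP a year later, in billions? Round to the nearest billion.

Δu = 6.29 - 4.4 = 1.89 points.
Okun's law (growth form): g_Y = g_Y* - β × Δu = 2.78 - 2.47 × (1.89) = 2.78 - 4.6683 = -1.8883%.
Real GDP in the next year = 16949 × (1 - 1.8883/100) = 16949 × 0.981117 ≈ 16629 billion.

$16,629 billion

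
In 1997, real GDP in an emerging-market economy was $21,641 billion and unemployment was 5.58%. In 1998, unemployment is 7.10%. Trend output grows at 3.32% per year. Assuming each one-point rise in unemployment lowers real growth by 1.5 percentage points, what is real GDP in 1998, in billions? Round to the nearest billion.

Δu = 7.1 - 5.58 = 1.52 points.
Okun's law (growth form): g_Y = g_Y* - β × Δu = 3.32 - 1.5 × (1.52) = 3.32 - 2.28 = 1.04%.
Real GDP in the next year = 21641 × (1 + 1.04/100) = 21641 × 1.0104 ≈ 21866 billion.

$21,866 billion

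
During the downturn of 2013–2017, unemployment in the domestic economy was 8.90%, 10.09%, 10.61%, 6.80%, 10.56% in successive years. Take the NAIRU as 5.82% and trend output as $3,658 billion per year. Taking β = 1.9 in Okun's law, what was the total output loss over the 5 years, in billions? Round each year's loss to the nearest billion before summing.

Year 2013: gap = -1.9 × (8.9 - 5.82) = -5.852%, loss ≈ 3658 × 5.852/100 ≈ 214.
Year 2014: gap = -1.9 × (10.09 - 5.82) = -8.113%, loss ≈ 3658 × 8.113/100 ≈ 297.
Year 2015: gap = -1.9 × (10.61 - 5.82) = -9.101%, loss ≈ 3658 × 9.101/100 ≈ 333.
Year 2016: gap = -1.9 × (6.8 - 5.82) = -1.862%, loss ≈ 3658 × 1.862/100 ≈ 68.
Year 2017: gap = -1.9 × (10.56 - 5.82) = -9.006%, loss ≈ 3658 × 9.006/100 ≈ 329.
Total lost output = 214 + 297 + 333 + 68 + 329 = 1241 billion.

$1,241 billion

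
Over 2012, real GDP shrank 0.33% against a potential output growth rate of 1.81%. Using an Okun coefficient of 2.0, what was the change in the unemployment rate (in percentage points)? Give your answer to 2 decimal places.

Growth-rate Okun's law: g_Y = g_Y* - β × Δu, so Δu = (g_Y* - g_Y)/β.
Δu = (1.81 + 0.33)/2.0 = 2.14/2.0 = 1.07 percentage points.

1.07 percentage points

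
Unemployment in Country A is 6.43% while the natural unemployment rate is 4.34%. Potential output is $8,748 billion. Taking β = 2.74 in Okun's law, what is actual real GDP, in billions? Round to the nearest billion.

Unemployment gap = 6.43 - 4.34 = 2.09 points, so the output gap is -2.74 × 2.09 = -5.7266%.
Actual GDP = 8748 × (1 - 5.7266/100) = 8748 × 0.942734 ≈ 8247 billion.

$8,247 billion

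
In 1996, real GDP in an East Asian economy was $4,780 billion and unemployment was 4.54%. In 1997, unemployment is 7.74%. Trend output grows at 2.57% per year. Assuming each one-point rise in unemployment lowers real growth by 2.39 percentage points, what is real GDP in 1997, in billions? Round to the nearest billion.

Δu = 7.74 - 4.54 = 3.2 points.
Okun's law (growth form): g_Y = g_Y* - β × Δu = 2.57 - 2.39 × (3.20) = 2.57 - 7.648 = -5.078%.
Real GDP in the next year = 4780 × (1 - 5.078/100) = 4780 × 0.94922 ≈ 4537 billion.

$4,537 billion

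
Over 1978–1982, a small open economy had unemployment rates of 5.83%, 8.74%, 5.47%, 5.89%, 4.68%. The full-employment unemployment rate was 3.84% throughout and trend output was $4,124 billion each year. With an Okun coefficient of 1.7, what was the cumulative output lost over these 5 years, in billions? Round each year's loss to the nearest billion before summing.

Year 1978: gap = -1.7 × (5.83 - 3.84) = -3.383%, loss ≈ 4124 × 3.383/100 ≈ 140.
Year 1979: gap = -1.7 × (8.74 - 3.84) = -8.33%, loss ≈ 4124 × 8.33/100 ≈ 344.
Year 1980: gap = -1.7 × (5.47 - 3.84) = -2.771%, loss ≈ 4124 × 2.771/100 ≈ 114.
Year 1981: gap = -1.7 × (5.89 - 3.84) = -3.485%, loss ≈ 4124 × 3.485/100 ≈ 144.
Year 1982: gap = -1.7 × (4.68 - 3.84) = -1.428%, loss ≈ 4124 × 1.428/100 ≈ 59.
Total lost output = 140 + 344 + 114 + 144 + 59 = 801 billion.

$801 billion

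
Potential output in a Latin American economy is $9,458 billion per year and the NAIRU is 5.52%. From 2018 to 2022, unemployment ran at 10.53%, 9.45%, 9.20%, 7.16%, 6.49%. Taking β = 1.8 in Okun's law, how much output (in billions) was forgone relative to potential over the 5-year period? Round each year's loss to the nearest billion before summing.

$2,592 billion

Year 2018: gap = -1.8 × (10.53 - 5.52) = -9.018%, loss ≈ 9458 × 9.018/100 ≈ 853.
Year 2019: gap = -1.8 × (9.45 - 5.52) = -7.074%, loss ≈ 9458 × 7.074/100 ≈ 669.
Year 2020: gap = -1.8 × (9.2 - 5.52) = -6.624%, loss ≈ 9458 × 6.624/100 ≈ 626.
Year 2021: gap = -1.8 × (7.16 - 5.52) = -2.952%, loss ≈ 9458 × 2.952/100 ≈ 279.
Year 2022: gap = -1.8 × (6.49 - 5.52) = -1.746%, loss ≈ 9458 × 1.746/100 ≈ 165.
Total lost output = 853 + 669 + 626 + 279 + 165 = 2592 billion.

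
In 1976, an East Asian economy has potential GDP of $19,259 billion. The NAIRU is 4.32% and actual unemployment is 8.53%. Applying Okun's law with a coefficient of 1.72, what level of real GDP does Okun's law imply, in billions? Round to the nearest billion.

Unemployment gap = 8.53 - 4.32 = 4.21 points, so the output gap is -1.72 × 4.21 = -7.2412%.
Actual GDP = 19259 × (1 - 7.2412/100) = 19259 × 0.927588 ≈ 17864 billion.

$17,864 billion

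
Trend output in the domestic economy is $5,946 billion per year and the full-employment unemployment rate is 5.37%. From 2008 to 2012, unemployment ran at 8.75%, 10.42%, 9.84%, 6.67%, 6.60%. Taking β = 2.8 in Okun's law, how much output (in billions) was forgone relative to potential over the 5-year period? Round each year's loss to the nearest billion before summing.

$2,569 billion

Year 2008: gap = -2.8 × (8.75 - 5.37) = -9.464%, loss ≈ 5946 × 9.464/100 ≈ 563.
Year 2009: gap = -2.8 × (10.42 - 5.37) = -14.14%, loss ≈ 5946 × 14.14/100 ≈ 841.
Year 2010: gap = -2.8 × (9.84 - 5.37) = -12.516%, loss ≈ 5946 × 12.516/100 ≈ 744.
Year 2011: gap = -2.8 × (6.67 - 5.37) = -3.64%, loss ≈ 5946 × 3.64/100 ≈ 216.
Year 2012: gap = -2.8 × (6.6 - 5.37) = -3.444%, loss ≈ 5946 × 3.444/100 ≈ 205.
Total lost output = 563 + 841 + 744 + 216 + 205 = 2569 billion.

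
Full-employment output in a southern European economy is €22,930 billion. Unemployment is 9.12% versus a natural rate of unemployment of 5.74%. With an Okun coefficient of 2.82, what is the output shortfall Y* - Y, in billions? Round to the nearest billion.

€2,186 billion

Output gap = -2.82 × (9.12 - 5.74) = -2.82 × 3.38 = -9.5316%.
Actual GDP ≈ 22930 × 0.904684 ≈ 20744 billion, so the shortfall is 22930 - 20744 = 2186 billion.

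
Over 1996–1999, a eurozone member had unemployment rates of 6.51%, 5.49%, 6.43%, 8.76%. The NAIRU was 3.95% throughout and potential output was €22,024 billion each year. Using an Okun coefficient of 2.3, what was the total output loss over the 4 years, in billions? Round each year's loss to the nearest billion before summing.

Year 1996: gap = -2.3 × (6.51 - 3.95) = -5.888%, loss ≈ 22024 × 5.888/100 ≈ 1297.
Year 1997: gap = -2.3 × (5.49 - 3.95) = -3.542%, loss ≈ 22024 × 3.542/100 ≈ 780.
Year 1998: gap = -2.3 × (6.43 - 3.95) = -5.704%, loss ≈ 22024 × 5.704/100 ≈ 1256.
Year 1999: gap = -2.3 × (8.76 - 3.95) = -11.063%, loss ≈ 22024 × 11.063/100 ≈ 2437.
Total lost output = 1297 + 780 + 1256 + 2437 = 5770 billion.

€5,770 billion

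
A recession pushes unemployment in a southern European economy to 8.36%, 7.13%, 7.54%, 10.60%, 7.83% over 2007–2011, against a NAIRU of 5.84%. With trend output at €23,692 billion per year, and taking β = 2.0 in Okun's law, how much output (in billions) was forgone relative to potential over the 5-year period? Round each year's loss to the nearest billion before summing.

Year 2007: gap = -2.0 × (8.36 - 5.84) = -5.04%, loss ≈ 23692 × 5.04/100 ≈ 1194.
Year 2008: gap = -2.0 × (7.13 - 5.84) = -2.58%, loss ≈ 23692 × 2.58/100 ≈ 611.
Year 2009: gap = -2.0 × (7.54 - 5.84) = -3.4%, loss ≈ 23692 × 3.4/100 ≈ 806.
Year 2010: gap = -2.0 × (10.6 - 5.84) = -9.52%, loss ≈ 23692 × 9.52/100 ≈ 2255.
Year 2011: gap = -2.0 × (7.83 - 5.84) = -3.98%, loss ≈ 23692 × 3.98/100 ≈ 943.
Total lost output = 1194 + 611 + 806 + 2255 + 943 = 5809 billion.

€5,809 billion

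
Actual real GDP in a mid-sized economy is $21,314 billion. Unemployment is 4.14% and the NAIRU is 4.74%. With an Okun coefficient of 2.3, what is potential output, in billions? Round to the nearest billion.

$21,024 billion

Unemployment gap = 4.14 - 4.74 = -0.6 points, so output gap = -2.3 × (-0.6) = 1.38%.
Since Y = Y* × (1 + gap/100), Y* = 21314/1.0138 ≈ 21024 billion.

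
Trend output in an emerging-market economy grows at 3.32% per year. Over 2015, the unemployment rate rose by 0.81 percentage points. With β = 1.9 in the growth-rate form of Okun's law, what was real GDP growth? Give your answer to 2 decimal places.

1.78%

Growth-rate Okun's law: g_Y = g_Y* - β × Δu.
g_Y = 3.32 - 1.9 × (0.81) = 3.32 - 1.539 = 1.781%, i.e. 1.78% to 2 d.p.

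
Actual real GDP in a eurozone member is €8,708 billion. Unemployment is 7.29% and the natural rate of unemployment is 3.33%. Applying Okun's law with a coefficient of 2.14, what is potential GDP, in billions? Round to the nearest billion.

Unemployment gap = 7.29 - 3.33 = 3.96 points, so output gap = -2.14 × 3.96 = -8.4744%.
Since Y = Y* × (1 + gap/100), Y* = 8708/0.915256 ≈ 9514 billion.

€9,514 billion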